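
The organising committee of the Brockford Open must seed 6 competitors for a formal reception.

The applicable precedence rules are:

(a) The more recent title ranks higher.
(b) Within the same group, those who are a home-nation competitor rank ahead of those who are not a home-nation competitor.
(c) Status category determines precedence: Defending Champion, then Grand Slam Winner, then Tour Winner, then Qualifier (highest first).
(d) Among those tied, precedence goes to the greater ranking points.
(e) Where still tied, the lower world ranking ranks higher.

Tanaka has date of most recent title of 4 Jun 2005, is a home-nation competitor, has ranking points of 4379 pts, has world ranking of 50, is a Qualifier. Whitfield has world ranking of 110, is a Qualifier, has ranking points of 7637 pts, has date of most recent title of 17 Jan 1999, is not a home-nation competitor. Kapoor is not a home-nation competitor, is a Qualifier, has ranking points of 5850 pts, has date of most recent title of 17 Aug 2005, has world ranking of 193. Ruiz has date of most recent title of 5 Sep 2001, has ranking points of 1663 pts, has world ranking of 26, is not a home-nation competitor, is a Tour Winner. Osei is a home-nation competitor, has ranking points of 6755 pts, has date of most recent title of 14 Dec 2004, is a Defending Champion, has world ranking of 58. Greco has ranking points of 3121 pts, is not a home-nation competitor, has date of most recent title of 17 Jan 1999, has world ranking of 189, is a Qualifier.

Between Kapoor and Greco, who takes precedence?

By date of most recent title (later first): Kapoor (17 Aug 2005); then Tanaka (4 Jun 2005); then Osei (14 Dec 2004); then Ruiz (5 Sep 2001); then Whitfield and Greco (both 17 Jan 1999).
Whitfield and Greco are each not a home-nation competitor, so the next rule applies.
Whitfield and Greco are each Qualifier, so the next rule applies.
Among Whitfield and Greco, by ranking points (higher first): Whitfield (7637 pts) before Greco (3121 pts).
So Kapoor takes precedence.

Kapoor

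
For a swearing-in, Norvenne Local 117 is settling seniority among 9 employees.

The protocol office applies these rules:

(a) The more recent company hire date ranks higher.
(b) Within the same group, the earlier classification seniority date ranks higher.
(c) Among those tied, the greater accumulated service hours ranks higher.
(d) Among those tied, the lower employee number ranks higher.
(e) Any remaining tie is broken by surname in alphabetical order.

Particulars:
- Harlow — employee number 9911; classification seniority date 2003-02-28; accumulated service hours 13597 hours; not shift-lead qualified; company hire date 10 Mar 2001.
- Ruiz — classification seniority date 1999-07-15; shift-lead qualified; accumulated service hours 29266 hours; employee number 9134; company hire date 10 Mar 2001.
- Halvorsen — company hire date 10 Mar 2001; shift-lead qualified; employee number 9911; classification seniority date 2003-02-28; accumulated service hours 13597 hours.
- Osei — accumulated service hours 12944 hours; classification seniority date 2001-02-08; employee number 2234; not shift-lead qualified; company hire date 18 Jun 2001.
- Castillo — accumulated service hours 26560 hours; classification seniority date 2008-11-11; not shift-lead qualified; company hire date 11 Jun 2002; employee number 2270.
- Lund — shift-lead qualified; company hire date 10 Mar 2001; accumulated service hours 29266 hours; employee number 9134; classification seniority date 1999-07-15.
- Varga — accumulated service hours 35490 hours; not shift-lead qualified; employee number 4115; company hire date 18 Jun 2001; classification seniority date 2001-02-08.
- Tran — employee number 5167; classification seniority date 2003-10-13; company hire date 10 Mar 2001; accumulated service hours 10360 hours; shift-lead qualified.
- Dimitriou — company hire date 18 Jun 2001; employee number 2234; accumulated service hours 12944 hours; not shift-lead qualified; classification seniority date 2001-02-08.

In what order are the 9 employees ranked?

Castillo, Varga, Dimitriou, Osei, Lund, Ruiz, Halvorsen, Harlow, Tran

By company hire date (later first): Castillo (11 Jun 2002); then Varga, Dimitriou and Osei (each 18 Jun 2001); then Lund, Ruiz, Halvorsen, Harlow and Tran (each 10 Mar 2001).
Varga, Dimitriou and Osei all have classification seniority date 2001-02-08, so the next rule applies.
Among Varga, Dimitriou and Osei, by accumulated service hours (higher first): Varga (35490 hours) before Dimitriou and Osei (12944 hours).
Dimitriou and Osei both have employee number 2234, so the next rule applies.
Among Dimitriou and Osei, alphabetically by surname: Dimitriou before Osei.
Among Lund, Ruiz, Halvorsen, Harlow and Tran, by classification seniority date (earlier first): Lund and Ruiz (1999-07-15) before Halvorsen and Harlow (2003-02-28) before Tran (2003-10-13).
Lund and Ruiz both have accumulated service hours 29266 hours, so the next rule applies.
Lund and Ruiz both have employee number 9134, so the next rule applies.
Among Lund and Ruiz, alphabetically by surname: Lund before Ruiz.
Halvorsen and Harlow both have accumulated service hours 13597 hours, so the next rule applies.
Halvorsen and Harlow both have employee number 9911, so the next rule applies.
Among Halvorsen and Harlow, alphabetically by surname: Halvorsen before Harlow.
Full order: Castillo, Varga, Dimitriou, Osei, Lund, Ruiz, Halvorsen, Harlow, Tran.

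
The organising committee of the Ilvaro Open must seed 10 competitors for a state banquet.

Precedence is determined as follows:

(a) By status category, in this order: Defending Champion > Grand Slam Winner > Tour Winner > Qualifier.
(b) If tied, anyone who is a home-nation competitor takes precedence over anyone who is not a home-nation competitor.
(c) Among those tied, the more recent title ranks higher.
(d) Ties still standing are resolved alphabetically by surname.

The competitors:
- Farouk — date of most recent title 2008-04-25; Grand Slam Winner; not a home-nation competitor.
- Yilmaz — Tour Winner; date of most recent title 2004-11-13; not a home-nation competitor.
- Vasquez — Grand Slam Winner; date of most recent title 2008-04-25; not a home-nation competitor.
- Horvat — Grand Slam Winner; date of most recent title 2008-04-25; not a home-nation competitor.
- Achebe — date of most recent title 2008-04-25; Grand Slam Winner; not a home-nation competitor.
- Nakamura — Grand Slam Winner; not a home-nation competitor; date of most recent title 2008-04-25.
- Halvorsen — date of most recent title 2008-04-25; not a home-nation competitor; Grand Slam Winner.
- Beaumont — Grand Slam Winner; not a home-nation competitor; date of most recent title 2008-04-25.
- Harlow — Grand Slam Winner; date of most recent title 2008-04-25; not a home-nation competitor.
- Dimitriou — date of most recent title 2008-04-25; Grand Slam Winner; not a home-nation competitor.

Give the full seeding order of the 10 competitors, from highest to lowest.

By status category: Achebe, Beaumont, Dimitriou, Farouk, Halvorsen, Harlow, Horvat, Nakamura and Vasquez (Grand Slam Winner); then Yilmaz (Tour Winner).
Achebe, Beaumont, Dimitriou, Farouk, Halvorsen, Harlow, Horvat, Nakamura and Vasquez are each not a home-nation competitor, so the next rule applies.
Achebe, Beaumont, Dimitriou, Farouk, Halvorsen, Harlow, Horvat, Nakamura and Vasquez all have date of most recent title 2008-04-25, so the next rule applies.
Among Achebe, Beaumont, Dimitriou, Farouk, Halvorsen, Harlow, Horvat, Nakamura and Vasquez, alphabetically by surname: Achebe before Beaumont before Dimitriou before Farouk before Halvorsen before Harlow before Horvat before Nakamura before Vasquez.
Full order: Achebe, Beaumont, Dimitriou, Farouk, Halvorsen, Harlow, Horvat, Nakamura, Vasquez, Yilmaz.

Achebe, Beaumont, Dimitriou, Farouk, Halvorsen, Harlow, Horvat, Nakamura, Vasquez, Yilmaz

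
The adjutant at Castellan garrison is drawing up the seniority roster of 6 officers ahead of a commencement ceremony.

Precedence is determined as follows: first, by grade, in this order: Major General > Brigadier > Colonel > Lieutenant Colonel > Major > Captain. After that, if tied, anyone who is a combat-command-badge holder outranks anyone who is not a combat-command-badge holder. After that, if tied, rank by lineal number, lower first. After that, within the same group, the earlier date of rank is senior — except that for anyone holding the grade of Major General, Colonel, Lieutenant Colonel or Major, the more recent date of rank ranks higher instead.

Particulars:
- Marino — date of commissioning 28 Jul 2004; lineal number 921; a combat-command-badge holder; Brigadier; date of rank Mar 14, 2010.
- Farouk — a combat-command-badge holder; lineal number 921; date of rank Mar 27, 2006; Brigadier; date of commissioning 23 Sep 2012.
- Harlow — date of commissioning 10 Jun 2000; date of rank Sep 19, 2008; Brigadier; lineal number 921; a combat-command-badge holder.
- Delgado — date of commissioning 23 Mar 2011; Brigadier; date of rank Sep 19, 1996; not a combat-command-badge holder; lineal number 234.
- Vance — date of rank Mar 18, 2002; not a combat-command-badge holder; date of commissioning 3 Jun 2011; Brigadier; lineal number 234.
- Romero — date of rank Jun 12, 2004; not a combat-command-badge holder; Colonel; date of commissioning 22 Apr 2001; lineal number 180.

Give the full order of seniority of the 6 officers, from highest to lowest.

By grade: Farouk, Harlow, Marino, Delgado and Vance (Brigadier); then Romero (Colonel).
Among Farouk, Harlow, Marino, Delgado and Vance, a combat-command-badge holder before not a combat-command-badge holder: Farouk, Harlow and Marino (a combat-command-badge holder) before Delgado and Vance (not a combat-command-badge holder).
Farouk, Harlow and Marino all have lineal number 921, so the next rule applies.
Among Farouk, Harlow and Marino, by date of rank (earlier first): Farouk (Mar 27, 2006) before Harlow (Sep 19, 2008) before Marino (Mar 14, 2010).
Delgado and Vance both have lineal number 234, so the next rule applies.
Among Delgado and Vance, by date of rank (earlier first): Delgado (Sep 19, 1996) before Vance (Mar 18, 2002).
Full order: Farouk, Harlow, Marino, Delgado, Vance, Romero.

Farouk, Harlow, Marino, Delgado, Vance, Romero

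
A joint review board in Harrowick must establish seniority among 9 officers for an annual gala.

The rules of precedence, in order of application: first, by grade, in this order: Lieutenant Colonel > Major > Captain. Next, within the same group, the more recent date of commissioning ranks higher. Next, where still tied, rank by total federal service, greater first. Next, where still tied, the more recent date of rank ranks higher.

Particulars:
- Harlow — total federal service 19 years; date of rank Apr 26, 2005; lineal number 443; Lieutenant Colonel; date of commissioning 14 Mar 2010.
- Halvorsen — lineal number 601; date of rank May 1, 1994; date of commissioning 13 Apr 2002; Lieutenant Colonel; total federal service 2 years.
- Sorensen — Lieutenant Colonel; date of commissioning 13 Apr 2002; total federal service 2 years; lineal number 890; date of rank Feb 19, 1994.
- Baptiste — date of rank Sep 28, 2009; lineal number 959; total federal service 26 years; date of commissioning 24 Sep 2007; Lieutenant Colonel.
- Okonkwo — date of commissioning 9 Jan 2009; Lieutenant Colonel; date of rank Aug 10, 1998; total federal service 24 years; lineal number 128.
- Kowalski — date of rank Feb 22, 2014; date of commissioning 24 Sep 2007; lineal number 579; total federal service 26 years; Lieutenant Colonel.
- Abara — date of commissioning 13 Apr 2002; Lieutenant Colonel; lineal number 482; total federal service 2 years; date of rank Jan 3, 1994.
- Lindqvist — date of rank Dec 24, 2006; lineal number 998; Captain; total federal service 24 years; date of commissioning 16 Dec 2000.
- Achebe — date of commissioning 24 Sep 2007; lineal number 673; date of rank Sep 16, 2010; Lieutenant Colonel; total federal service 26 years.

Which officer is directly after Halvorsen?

By grade: Harlow, Okonkwo, Kowalski, Achebe, Baptiste, Halvorsen, Sorensen and Abara (Lieutenant Colonel); then Lindqvist (Captain).
Among Harlow, Okonkwo, Kowalski, Achebe, Baptiste, Halvorsen, Sorensen and Abara, by date of commissioning (later first): Harlow (14 Mar 2010) before Okonkwo (9 Jan 2009) before Kowalski, Achebe and Baptiste (24 Sep 2007) before Halvorsen, Sorensen and Abara (13 Apr 2002).
Kowalski, Achebe and Baptiste all have total federal service 26 years, so the next rule applies.
Among Kowalski, Achebe and Baptiste, by date of rank (later first): Kowalski (Feb 22, 2014) before Achebe (Sep 16, 2010) before Baptiste (Sep 28, 2009).
Halvorsen, Sorensen and Abara all have total federal service 2 years, so the next rule applies.
Among Halvorsen, Sorensen and Abara, by date of rank (later first): Halvorsen (May 1, 1994) before Sorensen (Feb 19, 1994) before Abara (Jan 3, 1994).
Order: Harlow, Okonkwo, Kowalski, Achebe, Baptiste, Halvorsen, Sorensen, Abara, Lindqvist.

Sorensen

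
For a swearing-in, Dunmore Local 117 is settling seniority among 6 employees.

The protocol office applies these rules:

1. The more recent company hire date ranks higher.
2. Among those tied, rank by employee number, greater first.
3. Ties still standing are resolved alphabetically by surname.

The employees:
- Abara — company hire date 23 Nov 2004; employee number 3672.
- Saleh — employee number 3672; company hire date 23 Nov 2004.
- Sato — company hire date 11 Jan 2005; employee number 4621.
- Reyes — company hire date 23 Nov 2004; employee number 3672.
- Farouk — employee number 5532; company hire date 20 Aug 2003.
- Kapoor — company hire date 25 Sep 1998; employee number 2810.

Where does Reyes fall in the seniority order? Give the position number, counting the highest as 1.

By company hire date (later first): Sato (11 Jan 2005); then Abara, Reyes and Saleh (each 23 Nov 2004); then Farouk (20 Aug 2003); then Kapoor (25 Sep 1998).
Abara, Reyes and Saleh all have employee number 3672, so the next rule applies.
Among Abara, Reyes and Saleh, alphabetically by surname: Abara before Reyes before Saleh.
Order: Sato, Abara, Reyes, Saleh, Farouk, Kapoor. So position 3.

3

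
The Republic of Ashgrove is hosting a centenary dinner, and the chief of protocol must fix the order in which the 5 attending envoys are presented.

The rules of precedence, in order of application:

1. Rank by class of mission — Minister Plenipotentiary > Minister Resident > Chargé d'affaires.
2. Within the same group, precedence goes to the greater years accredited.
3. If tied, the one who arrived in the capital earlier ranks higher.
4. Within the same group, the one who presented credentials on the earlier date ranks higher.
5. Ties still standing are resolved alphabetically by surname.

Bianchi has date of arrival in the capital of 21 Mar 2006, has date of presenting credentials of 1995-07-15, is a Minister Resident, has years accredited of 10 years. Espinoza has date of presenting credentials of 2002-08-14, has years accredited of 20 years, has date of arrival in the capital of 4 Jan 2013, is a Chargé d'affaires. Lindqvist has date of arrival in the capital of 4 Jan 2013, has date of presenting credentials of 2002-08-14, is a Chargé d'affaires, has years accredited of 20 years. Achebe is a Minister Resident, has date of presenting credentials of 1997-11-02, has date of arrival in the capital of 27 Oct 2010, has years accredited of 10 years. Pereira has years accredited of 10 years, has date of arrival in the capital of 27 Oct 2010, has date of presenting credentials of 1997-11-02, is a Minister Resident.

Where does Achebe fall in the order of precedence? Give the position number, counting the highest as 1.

By class of mission: Bianchi, Achebe and Pereira (Minister Resident); then Espinoza and Lindqvist (Chargé d'affaires).
Bianchi, Achebe and Pereira all have years accredited 10 years, so the next rule applies.
Among Bianchi, Achebe and Pereira, by date of arrival in the capital (earlier first): Bianchi (21 Mar 2006) before Achebe and Pereira (27 Oct 2010).
Achebe and Pereira both have date of presenting credentials 1997-11-02, so the next rule applies.
Among Achebe and Pereira, alphabetically by surname: Achebe before Pereira.
Espinoza and Lindqvist both have years accredited 20 years, so the next rule applies.
Espinoza and Lindqvist both have date of arrival in the capital 4 Jan 2013, so the next rule applies.
Espinoza and Lindqvist both have date of presenting credentials 2002-08-14, so the next rule applies.
Among Espinoza and Lindqvist, alphabetically by surname: Espinoza before Lindqvist.
Order: Bianchi, Achebe, Pereira, Espinoza, Lindqvist. So position 2.

2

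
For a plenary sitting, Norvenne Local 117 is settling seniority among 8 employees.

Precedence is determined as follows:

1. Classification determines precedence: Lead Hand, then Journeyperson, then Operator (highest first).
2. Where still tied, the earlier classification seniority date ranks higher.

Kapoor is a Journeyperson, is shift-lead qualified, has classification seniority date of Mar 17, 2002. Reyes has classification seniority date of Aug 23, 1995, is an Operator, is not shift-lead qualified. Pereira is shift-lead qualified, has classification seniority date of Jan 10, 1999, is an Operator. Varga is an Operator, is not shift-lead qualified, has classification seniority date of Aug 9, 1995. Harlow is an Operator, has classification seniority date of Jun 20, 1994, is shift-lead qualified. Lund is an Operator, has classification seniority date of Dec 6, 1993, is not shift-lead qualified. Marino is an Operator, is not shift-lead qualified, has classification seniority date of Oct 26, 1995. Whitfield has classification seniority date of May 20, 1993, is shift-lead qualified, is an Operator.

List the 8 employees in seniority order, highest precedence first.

Kapoor, Whitfield, Lund, Harlow, Varga, Reyes, Marino, Pereira

By classification: Kapoor (Journeyperson); then Whitfield, Lund, Harlow, Varga, Reyes, Marino and Pereira (Operator).
Among Whitfield, Lund, Harlow, Varga, Reyes, Marino and Pereira, by classification seniority date (earlier first): Whitfield (May 20, 1993) before Lund (Dec 6, 1993) before Harlow (Jun 20, 1994) before Varga (Aug 9, 1995) before Reyes (Aug 23, 1995) before Marino (Oct 26, 1995) before Pereira (Jan 10, 1999).
Full order: Kapoor, Whitfield, Lund, Harlow, Varga, Reyes, Marino, Pereira.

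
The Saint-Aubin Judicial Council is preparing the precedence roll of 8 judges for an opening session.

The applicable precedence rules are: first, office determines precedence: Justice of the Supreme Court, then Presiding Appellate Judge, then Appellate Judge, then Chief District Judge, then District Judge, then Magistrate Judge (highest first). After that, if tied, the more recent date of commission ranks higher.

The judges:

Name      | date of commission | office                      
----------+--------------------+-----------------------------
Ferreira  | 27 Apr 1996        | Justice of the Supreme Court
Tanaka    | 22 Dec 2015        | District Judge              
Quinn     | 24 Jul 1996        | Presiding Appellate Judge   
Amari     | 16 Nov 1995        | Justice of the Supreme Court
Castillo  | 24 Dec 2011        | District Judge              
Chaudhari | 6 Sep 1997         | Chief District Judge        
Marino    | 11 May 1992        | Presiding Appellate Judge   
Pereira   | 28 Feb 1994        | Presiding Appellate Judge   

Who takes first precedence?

By office: Ferreira and Amari (Justice of the Supreme Court); then Quinn, Pereira and Marino (Presiding Appellate Judge); then Chaudhari (Chief District Judge); then Tanaka and Castillo (District Judge).
Among Ferreira and Amari, by date of commission (later first): Ferreira (27 Apr 1996) before Amari (16 Nov 1995).
Among Quinn, Pereira and Marino, by date of commission (later first): Quinn (24 Jul 1996) before Pereira (28 Feb 1994) before Marino (11 May 1992).
Among Tanaka and Castillo, by date of commission (later first): Tanaka (22 Dec 2015) before Castillo (24 Dec 2011).
Order: Ferreira, Amari, Quinn, Pereira, Marino, Chaudhari, Tanaka, Castillo.

Ferreira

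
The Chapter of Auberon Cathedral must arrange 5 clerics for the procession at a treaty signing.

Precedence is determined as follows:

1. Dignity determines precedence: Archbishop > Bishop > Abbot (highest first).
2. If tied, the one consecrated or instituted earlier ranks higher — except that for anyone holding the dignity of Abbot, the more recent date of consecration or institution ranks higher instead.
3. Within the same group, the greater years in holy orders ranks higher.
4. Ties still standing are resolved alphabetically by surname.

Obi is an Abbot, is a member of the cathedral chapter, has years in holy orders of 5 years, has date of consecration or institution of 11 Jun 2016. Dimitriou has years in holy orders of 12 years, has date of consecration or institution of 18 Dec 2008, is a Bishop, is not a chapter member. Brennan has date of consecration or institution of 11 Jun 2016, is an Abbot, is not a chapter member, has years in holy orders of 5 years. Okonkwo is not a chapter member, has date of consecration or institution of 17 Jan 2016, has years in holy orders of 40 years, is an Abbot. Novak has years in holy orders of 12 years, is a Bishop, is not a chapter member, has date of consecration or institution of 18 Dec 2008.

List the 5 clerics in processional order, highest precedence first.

By dignity: Dimitriou and Novak (Bishop); then Brennan, Obi and Okonkwo (Abbot).
Dimitriou and Novak both have date of consecration or institution 18 Dec 2008, so the next rule applies.
Dimitriou and Novak both have years in holy orders 12 years, so the next rule applies.
Among Dimitriou and Novak, alphabetically by surname: Dimitriou before Novak.
Among Brennan, Obi and Okonkwo, by date of consecration or institution (later first) (reversed rule for this group): Brennan and Obi (11 Jun 2016) before Okonkwo (17 Jan 2016).
Brennan and Obi both have years in holy orders 5 years, so the next rule applies.
Among Brennan and Obi, alphabetically by surname: Brennan before Obi.
Full order: Dimitriou, Novak, Brennan, Obi, Okonkwo.

Dimitriou, Novak, Brennan, Obi, Okonkwo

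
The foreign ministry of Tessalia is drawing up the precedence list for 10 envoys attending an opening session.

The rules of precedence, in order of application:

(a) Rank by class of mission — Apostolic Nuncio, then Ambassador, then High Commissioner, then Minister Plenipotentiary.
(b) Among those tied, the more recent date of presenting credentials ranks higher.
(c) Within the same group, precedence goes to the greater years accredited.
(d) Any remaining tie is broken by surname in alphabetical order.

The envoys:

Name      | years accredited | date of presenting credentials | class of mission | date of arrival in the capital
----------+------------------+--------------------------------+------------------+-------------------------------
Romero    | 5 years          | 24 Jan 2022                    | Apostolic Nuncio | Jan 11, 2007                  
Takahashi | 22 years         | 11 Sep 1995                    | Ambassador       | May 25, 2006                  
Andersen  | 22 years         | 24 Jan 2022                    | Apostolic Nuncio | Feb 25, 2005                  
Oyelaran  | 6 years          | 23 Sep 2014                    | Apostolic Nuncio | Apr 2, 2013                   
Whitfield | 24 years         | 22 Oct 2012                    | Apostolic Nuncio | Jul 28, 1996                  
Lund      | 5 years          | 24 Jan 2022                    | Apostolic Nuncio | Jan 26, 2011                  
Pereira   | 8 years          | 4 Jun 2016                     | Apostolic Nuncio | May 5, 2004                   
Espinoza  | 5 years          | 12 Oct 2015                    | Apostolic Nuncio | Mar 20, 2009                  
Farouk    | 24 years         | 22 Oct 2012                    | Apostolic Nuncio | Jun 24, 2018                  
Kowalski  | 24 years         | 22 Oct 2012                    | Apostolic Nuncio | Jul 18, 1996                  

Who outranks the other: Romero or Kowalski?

Romero

By class of mission: Andersen, Lund, Romero, Pereira, Espinoza, Oyelaran, Farouk, Kowalski and Whitfield (Apostolic Nuncio); then Takahashi (Ambassador).
Among Andersen, Lund, Romero, Pereira, Espinoza, Oyelaran, Farouk, Kowalski and Whitfield, by date of presenting credentials (later first): Andersen, Lund and Romero (24 Jan 2022) before Pereira (4 Jun 2016) before Espinoza (12 Oct 2015) before Oyelaran (23 Sep 2014) before Farouk, Kowalski and Whitfield (22 Oct 2012).
Among Andersen, Lund and Romero, by years accredited (higher first): Andersen (22 years) before Lund and Romero (5 years).
Among Lund and Romero, alphabetically by surname: Lund before Romero.
Farouk, Kowalski and Whitfield all have years accredited 24 years, so the next rule applies.
Among Farouk, Kowalski and Whitfield, alphabetically by surname: Farouk before Kowalski before Whitfield.
So Romero takes precedence.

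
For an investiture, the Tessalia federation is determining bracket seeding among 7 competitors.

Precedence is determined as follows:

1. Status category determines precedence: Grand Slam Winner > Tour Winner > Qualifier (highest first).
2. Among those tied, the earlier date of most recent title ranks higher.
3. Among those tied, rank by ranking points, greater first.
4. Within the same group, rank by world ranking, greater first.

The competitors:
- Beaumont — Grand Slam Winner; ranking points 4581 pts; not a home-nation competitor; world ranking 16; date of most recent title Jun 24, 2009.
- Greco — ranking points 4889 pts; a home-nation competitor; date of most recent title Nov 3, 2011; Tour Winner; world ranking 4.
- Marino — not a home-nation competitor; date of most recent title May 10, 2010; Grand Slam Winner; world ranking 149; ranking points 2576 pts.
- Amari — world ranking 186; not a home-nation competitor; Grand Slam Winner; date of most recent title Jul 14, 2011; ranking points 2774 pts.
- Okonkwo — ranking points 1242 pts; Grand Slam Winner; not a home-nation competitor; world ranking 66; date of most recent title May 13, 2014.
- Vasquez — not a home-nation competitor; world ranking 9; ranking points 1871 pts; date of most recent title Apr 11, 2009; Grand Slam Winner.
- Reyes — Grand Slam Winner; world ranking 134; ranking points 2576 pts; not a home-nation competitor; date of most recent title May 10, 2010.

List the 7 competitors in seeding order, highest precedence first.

Vasquez, Beaumont, Marino, Reyes, Amari, Okonkwo, Greco

By status category: Vasquez, Beaumont, Marino, Reyes, Amari and Okonkwo (Grand Slam Winner); then Greco (Tour Winner).
Among Vasquez, Beaumont, Marino, Reyes, Amari and Okonkwo, by date of most recent title (earlier first): Vasquez (Apr 11, 2009) before Beaumont (Jun 24, 2009) before Marino and Reyes (May 10, 2010) before Amari (Jul 14, 2011) before Okonkwo (May 13, 2014).
Marino and Reyes both have ranking points 2576 pts, so the next rule applies.
Among Marino and Reyes, by world ranking (higher first): Marino (149) before Reyes (134).
Full order: Vasquez, Beaumont, Marino, Reyes, Amari, Okonkwo, Greco.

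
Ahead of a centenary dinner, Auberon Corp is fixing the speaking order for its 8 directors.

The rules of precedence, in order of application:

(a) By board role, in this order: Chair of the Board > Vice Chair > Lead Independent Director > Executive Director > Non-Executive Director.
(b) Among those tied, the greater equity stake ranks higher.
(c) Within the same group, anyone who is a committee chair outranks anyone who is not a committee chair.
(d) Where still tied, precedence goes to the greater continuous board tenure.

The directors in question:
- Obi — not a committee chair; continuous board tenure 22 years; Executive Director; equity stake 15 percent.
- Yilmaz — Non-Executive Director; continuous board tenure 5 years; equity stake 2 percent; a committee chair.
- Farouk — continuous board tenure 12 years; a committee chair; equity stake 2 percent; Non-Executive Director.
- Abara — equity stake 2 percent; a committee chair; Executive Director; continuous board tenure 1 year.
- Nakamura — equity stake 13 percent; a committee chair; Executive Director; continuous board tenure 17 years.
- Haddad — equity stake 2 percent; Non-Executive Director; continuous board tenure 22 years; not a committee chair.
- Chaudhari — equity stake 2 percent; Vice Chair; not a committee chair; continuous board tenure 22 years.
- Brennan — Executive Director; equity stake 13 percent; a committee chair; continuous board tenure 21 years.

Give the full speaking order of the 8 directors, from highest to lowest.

Chaudhari, Obi, Brennan, Nakamura, Abara, Farouk, Yilmaz, Haddad

By board role: Chaudhari (Vice Chair); then Obi, Brennan, Nakamura and Abara (Executive Director); then Farouk, Yilmaz and Haddad (Non-Executive Director).
Among Obi, Brennan, Nakamura and Abara, by equity stake (higher first): Obi (15 percent) before Brennan and Nakamura (13 percent) before Abara (2 percent).
Brennan and Nakamura are each a committee chair, so the next rule applies.
Among Brennan and Nakamura, by continuous board tenure (higher first): Brennan (21 years) before Nakamura (17 years).
Farouk, Yilmaz and Haddad all have equity stake 2 percent, so the next rule applies.
Among Farouk, Yilmaz and Haddad, a committee chair before not a committee chair: Farouk and Yilmaz (a committee chair) before Haddad (not a committee chair).
Among Farouk and Yilmaz, by continuous board tenure (higher first): Farouk (12 years) before Yilmaz (5 years).
Full order: Chaudhari, Obi, Brennan, Nakamura, Abara, Farouk, Yilmaz, Haddad.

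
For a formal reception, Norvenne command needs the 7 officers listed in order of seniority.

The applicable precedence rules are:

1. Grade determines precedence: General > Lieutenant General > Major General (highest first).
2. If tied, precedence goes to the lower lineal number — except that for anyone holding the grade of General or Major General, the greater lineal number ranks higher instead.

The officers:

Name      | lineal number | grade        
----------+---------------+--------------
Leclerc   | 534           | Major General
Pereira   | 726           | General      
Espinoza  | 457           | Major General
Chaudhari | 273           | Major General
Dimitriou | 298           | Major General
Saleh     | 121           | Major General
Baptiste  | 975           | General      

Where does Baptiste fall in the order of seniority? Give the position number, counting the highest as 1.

1

By grade: Baptiste and Pereira (General); then Leclerc, Espinoza, Dimitriou, Chaudhari and Saleh (Major General).
Among Baptiste and Pereira, by lineal number (higher first) (reversed rule for this group): Baptiste (975) before Pereira (726).
Among Leclerc, Espinoza, Dimitriou, Chaudhari and Saleh, by lineal number (higher first) (reversed rule for this group): Leclerc (534) before Espinoza (457) before Dimitriou (298) before Chaudhari (273) before Saleh (121).
Order: Baptiste, Pereira, Leclerc, Espinoza, Dimitriou, Chaudhari, Saleh. So position 1.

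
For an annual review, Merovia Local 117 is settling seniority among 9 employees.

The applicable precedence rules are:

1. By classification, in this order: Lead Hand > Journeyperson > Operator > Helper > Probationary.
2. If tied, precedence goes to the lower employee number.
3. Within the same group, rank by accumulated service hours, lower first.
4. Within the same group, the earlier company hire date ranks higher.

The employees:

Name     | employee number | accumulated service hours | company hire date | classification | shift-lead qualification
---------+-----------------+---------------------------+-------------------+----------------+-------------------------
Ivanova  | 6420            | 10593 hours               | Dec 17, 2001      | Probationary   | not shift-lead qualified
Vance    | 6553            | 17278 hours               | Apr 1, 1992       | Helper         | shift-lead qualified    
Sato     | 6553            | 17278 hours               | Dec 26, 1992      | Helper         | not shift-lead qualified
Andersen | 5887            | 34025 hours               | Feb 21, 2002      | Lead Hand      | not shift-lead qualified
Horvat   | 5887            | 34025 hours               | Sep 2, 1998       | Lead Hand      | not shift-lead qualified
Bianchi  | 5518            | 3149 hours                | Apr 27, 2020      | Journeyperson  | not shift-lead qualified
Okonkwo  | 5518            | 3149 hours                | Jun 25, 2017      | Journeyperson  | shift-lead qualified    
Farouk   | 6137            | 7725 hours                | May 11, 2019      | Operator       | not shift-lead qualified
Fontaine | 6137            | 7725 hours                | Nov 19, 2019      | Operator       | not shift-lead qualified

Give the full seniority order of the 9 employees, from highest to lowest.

Horvat, Andersen, Okonkwo, Bianchi, Farouk, Fontaine, Vance, Sato, Ivanova

By classification: Horvat and Andersen (Lead Hand); then Okonkwo and Bianchi (Journeyperson); then Farouk and Fontaine (Operator); then Vance and Sato (Helper); then Ivanova (Probationary).
Horvat and Andersen both have employee number 5887, so the next rule applies.
Horvat and Andersen both have accumulated service hours 34025 hours, so the next rule applies.
Among Horvat and Andersen, by company hire date (earlier first): Horvat (Sep 2, 1998) before Andersen (Feb 21, 2002).
Okonkwo and Bianchi both have employee number 5518, so the next rule applies.
Okonkwo and Bianchi both have accumulated service hours 3149 hours, so the next rule applies.
Among Okonkwo and Bianchi, by company hire date (earlier first): Okonkwo (Jun 25, 2017) before Bianchi (Apr 27, 2020).
Farouk and Fontaine both have employee number 6137, so the next rule applies.
Farouk and Fontaine both have accumulated service hours 7725 hours, so the next rule applies.
Among Farouk and Fontaine, by company hire date (earlier first): Farouk (May 11, 2019) before Fontaine (Nov 19, 2019).
Vance and Sato both have employee number 6553, so the next rule applies.
Vance and Sato both have accumulated service hours 17278 hours, so the next rule applies.
Among Vance and Sato, by company hire date (earlier first): Vance (Apr 1, 1992) before Sato (Dec 26, 1992).
Full order: Horvat, Andersen, Okonkwo, Bianchi, Farouk, Fontaine, Vance, Sato, Ivanova.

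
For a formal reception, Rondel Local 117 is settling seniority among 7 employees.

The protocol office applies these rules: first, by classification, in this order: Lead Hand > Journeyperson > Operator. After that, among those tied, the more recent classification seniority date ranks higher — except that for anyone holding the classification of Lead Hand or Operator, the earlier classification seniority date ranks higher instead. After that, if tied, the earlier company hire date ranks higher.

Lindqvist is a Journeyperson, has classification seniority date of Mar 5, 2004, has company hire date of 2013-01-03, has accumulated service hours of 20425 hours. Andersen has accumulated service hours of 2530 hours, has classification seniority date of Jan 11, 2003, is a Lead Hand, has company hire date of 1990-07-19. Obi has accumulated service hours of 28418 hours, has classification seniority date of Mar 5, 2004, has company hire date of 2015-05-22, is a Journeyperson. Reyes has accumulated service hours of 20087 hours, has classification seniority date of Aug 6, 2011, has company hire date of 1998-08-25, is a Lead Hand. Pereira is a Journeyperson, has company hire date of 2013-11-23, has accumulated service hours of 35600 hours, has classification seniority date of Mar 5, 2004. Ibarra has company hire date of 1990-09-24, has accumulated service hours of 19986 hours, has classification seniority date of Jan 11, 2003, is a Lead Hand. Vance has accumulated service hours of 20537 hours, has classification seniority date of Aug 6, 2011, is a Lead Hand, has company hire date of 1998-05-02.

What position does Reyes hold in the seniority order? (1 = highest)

4

By classification: Andersen, Ibarra, Vance and Reyes (Lead Hand); then Lindqvist, Pereira and Obi (Journeyperson).
Among Andersen, Ibarra, Vance and Reyes, by classification seniority date (earlier first) (reversed rule for this group): Andersen and Ibarra (Jan 11, 2003) before Vance and Reyes (Aug 6, 2011).
Among Andersen and Ibarra, by company hire date (earlier first): Andersen (1990-07-19) before Ibarra (1990-09-24).
Among Vance and Reyes, by company hire date (earlier first): Vance (1998-05-02) before Reyes (1998-08-25).
Lindqvist, Pereira and Obi all have classification seniority date Mar 5, 2004, so the next rule applies.
Among Lindqvist, Pereira and Obi, by company hire date (earlier first): Lindqvist (2013-01-03) before Pereira (2013-11-23) before Obi (2015-05-22).
Order: Andersen, Ibarra, Vance, Reyes, Lindqvist, Pereira, Obi. So position 4.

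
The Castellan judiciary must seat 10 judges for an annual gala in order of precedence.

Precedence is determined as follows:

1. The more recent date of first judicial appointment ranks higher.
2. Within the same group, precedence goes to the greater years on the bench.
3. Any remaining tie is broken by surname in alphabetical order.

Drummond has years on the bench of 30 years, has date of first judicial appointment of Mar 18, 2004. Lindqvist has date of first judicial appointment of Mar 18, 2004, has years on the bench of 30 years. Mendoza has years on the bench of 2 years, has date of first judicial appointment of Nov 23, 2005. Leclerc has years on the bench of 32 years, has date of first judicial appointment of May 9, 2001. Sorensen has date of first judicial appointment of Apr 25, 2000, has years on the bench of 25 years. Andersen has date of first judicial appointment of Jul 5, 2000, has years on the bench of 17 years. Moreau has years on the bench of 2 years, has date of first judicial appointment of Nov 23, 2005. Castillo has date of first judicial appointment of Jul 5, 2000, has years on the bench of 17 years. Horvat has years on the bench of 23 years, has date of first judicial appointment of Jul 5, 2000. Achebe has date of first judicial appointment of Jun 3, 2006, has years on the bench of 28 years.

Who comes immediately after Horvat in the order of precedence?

By date of first judicial appointment (later first): Achebe (Jun 3, 2006); then Mendoza and Moreau (both Nov 23, 2005); then Drummond and Lindqvist (both Mar 18, 2004); then Leclerc (May 9, 2001); then Horvat, Andersen and Castillo (each Jul 5, 2000); then Sorensen (Apr 25, 2000).
Mendoza and Moreau both have years on the bench 2 years, so the next rule applies.
Among Mendoza and Moreau, alphabetically by surname: Mendoza before Moreau.
Drummond and Lindqvist both have years on the bench 30 years, so the next rule applies.
Among Drummond and Lindqvist, alphabetically by surname: Drummond before Lindqvist.
Among Horvat, Andersen and Castillo, by years on the bench (higher first): Horvat (23 years) before Andersen and Castillo (17 years).
Among Andersen and Castillo, alphabetically by surname: Andersen before Castillo.
Order: Achebe, Mendoza, Moreau, Drummond, Lindqvist, Leclerc, Horvat, Andersen, Castillo, Sorensen.

Andersen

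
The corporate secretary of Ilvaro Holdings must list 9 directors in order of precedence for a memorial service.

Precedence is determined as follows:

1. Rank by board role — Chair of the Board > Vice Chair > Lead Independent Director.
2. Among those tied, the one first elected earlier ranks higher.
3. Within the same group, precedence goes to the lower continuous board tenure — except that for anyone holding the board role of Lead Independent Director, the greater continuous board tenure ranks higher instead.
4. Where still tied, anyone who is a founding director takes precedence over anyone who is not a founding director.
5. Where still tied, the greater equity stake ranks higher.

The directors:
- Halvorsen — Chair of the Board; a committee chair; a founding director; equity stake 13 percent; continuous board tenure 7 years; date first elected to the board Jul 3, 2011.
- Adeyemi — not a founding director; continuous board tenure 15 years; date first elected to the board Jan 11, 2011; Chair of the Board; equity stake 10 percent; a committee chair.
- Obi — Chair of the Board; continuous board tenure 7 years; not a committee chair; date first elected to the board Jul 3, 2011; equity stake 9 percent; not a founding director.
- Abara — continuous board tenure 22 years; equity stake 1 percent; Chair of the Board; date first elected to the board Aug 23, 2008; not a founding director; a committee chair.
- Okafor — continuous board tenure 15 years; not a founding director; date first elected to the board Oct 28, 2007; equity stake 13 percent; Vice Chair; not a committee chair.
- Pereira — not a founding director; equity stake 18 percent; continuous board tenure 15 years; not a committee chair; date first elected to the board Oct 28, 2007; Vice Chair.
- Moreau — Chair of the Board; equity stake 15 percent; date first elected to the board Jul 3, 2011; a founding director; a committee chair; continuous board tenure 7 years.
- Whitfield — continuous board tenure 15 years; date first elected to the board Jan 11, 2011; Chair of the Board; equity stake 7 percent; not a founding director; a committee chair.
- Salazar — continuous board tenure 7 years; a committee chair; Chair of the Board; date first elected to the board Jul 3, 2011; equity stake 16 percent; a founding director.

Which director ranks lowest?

By board role: Abara, Adeyemi, Whitfield, Salazar, Moreau, Halvorsen and Obi (Chair of the Board); then Pereira and Okafor (Vice Chair).
Among Abara, Adeyemi, Whitfield, Salazar, Moreau, Halvorsen and Obi, by date first elected to the board (earlier first): Abara (Aug 23, 2008) before Adeyemi and Whitfield (Jan 11, 2011) before Salazar, Moreau, Halvorsen and Obi (Jul 3, 2011).
Adeyemi and Whitfield both have continuous board tenure 15 years, so the next rule applies.
Adeyemi and Whitfield are each not a founding director, so the next rule applies.
Among Adeyemi and Whitfield, by equity stake (higher first): Adeyemi (10 percent) before Whitfield (7 percent).
Salazar, Moreau, Halvorsen and Obi all have continuous board tenure 7 years, so the next rule applies.
Among Salazar, Moreau, Halvorsen and Obi, a founding director before not a founding director: Salazar, Moreau and Halvorsen (a founding director) before Obi (not a founding director).
Among Salazar, Moreau and Halvorsen, by equity stake (higher first): Salazar (16 percent) before Moreau (15 percent) before Halvorsen (13 percent).
Pereira and Okafor both have date first elected to the board Oct 28, 2007, so the next rule applies.
Pereira and Okafor both have continuous board tenure 15 years, so the next rule applies.
Pereira and Okafor are each not a founding director, so the next rule applies.
Among Pereira and Okafor, by equity stake (higher first): Pereira (18 percent) before Okafor (13 percent).
Order: Abara, Adeyemi, Whitfield, Salazar, Moreau, Halvorsen, Obi, Pereira, Okafor.

Okafor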